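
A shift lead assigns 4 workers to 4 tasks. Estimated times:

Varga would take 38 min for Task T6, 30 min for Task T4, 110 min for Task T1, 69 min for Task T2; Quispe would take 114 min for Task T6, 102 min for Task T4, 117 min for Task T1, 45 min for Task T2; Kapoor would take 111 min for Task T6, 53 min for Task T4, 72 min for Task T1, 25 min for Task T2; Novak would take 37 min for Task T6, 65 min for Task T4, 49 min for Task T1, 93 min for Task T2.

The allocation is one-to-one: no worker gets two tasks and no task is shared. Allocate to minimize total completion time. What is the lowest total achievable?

Minimum total: 184 min

This is the linear assignment problem.
Optimal: Varga→Task T4 (30 min), Quispe→Task T2 (45 min), Kapoor→Task T1 (72 min), Novak→Task T6 (37 min) — total 30+45+72+37 = 184 min.
Min-entry greedy (repeatedly take the single cheapest remaining cell) gives 209 min, worse by 25.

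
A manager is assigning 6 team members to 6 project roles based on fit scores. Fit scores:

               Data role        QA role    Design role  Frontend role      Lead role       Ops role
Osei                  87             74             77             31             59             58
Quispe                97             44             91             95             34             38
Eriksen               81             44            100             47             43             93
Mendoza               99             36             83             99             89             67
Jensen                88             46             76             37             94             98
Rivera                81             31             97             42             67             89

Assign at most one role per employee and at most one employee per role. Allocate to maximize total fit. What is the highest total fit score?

Optimal: Osei→QA role (74 pts), Quispe→Data role (97 pts), Eriksen→Ops role (93 pts), Mendoza→Frontend role (99 pts), Jensen→Lead role (94 pts), Rivera→Design role (97 pts) — total 74+97+93+99+94+97 = 554 pts.
Max-entry greedy (repeatedly take the single best remaining cell) gives 533 pts, worse by 21.
Swapping Eriksen↔Jensen (Eriksen→Lead role 43 pts, Jensen→Ops role 98 pts) loses 46.
No other one-to-one assignment exceeds 554 pts.

Maximum total: 554 pts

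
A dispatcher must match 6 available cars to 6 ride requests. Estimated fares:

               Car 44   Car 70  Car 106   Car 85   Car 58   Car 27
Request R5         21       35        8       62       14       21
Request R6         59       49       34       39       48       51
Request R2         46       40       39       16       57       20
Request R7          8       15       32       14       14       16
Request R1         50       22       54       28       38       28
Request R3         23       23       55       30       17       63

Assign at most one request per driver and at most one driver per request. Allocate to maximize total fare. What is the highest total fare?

Optimal: Car 44→Request R1 ($50), Car 70→Request R6 ($49), Car 106→Request R7 ($32), Car 85→Request R5 ($62), Car 58→Request R2 ($57), Car 27→Request R3 ($63) — total 50+49+32+62+57+63 = $313.
Row-greedy (each driver in turn takes its best remaining request) gives $270, worse by 43.
Next-best assignment: Car 44→Request R6, Car 70→Request R7, Car 106→Request R1, Car 85→Request R5, Car 58→Request R2, Car 27→Request R3 = $310.

Maximum total: $313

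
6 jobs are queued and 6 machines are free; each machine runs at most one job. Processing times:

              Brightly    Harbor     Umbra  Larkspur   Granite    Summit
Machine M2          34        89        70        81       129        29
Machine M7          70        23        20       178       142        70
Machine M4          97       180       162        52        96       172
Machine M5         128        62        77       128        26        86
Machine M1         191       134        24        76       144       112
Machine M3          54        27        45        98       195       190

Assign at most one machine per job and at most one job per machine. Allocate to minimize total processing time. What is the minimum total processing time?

Optimal: Brightly→Machine M3 (54 min), Harbor→Machine M7 (23 min), Umbra→Machine M1 (24 min), Larkspur→Machine M4 (52 min), Granite→Machine M5 (26 min), Summit→Machine M2 (29 min) — total 54+23+24+52+26+29 = 208 min.
Column-greedy (each machine in turn goes to its cheapest remaining job) gives 315 min, worse by 107.
Next-best assignment: Brightly→Machine M7, Harbor→Machine M3, Umbra→Machine M1, Larkspur→Machine M4, Granite→Machine M5, Summit→Machine M2 = 228 min.

Minimum total: 208 min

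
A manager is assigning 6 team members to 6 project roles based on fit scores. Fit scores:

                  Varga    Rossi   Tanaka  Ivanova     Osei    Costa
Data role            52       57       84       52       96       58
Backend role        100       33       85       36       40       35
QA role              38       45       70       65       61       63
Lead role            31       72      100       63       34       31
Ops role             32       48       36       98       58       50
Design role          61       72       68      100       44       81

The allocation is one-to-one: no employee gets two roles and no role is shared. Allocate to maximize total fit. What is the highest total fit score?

Maximum total: 529 pts

Optimal: Varga→Backend role (100 pts), Rossi→Design role (72 pts), Tanaka→Lead role (100 pts), Ivanova→Ops role (98 pts), Osei→Data role (96 pts), Costa→QA role (63 pts) — total 100+72+100+98+96+63 = 529 pts.
Column-greedy (each role in turn goes to its best remaining employee) gives 517 pts, worse by 12.
Next-best assignment: Varga→Backend role, Rossi→QA role, Tanaka→Lead role, Ivanova→Ops role, Osei→Data role, Costa→Design role = 520 pts.
Swapping Tanaka↔Rossi (Tanaka→Design role 68 pts, Rossi→Lead role 72 pts) loses 32.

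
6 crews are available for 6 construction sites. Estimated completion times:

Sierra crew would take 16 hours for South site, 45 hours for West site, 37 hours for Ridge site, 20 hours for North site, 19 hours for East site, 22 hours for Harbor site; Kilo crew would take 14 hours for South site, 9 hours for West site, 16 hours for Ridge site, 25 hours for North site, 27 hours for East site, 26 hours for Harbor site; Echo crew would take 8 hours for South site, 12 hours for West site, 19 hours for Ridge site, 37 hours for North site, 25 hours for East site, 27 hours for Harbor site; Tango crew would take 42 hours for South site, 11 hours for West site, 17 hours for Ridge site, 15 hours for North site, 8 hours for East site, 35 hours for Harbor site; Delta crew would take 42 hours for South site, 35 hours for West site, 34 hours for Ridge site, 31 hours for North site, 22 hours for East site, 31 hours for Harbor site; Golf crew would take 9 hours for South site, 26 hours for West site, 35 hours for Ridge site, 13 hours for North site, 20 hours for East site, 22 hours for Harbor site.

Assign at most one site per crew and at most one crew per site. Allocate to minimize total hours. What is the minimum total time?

Treat this as an assignment problem: match each crew to one site.
Optimal: Sierra crew→Harbor site (22 hours), Kilo crew→West site (9 hours), Echo crew→South site (8 hours), Tango crew→Ridge site (17 hours), Delta crew→East site (22 hours), Golf crew→North site (13 hours) — total 22+9+8+17+22+13 = 91 hours.
Column-greedy (each site in turn goes to its cheapest remaining crew) gives 97 hours, worse by 6.

Minimum total: 91 hours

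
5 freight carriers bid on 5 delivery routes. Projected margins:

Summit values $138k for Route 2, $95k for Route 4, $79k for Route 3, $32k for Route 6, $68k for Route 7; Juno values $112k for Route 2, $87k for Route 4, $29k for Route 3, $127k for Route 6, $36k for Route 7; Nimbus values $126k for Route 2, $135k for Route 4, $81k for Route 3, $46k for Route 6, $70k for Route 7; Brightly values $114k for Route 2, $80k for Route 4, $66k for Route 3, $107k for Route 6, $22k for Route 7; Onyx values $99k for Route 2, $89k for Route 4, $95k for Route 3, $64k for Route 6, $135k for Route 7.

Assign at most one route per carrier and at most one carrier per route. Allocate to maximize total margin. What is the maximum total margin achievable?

Max total: $601k

Optimal: Summit→Route 2 ($138k), Juno→Route 6 ($127k), Nimbus→Route 4 ($135k), Brightly→Route 3 ($66k), Onyx→Route 7 ($135k) — total 138+127+135+66+135 = $601k.
No other one-to-one assignment exceeds $601k.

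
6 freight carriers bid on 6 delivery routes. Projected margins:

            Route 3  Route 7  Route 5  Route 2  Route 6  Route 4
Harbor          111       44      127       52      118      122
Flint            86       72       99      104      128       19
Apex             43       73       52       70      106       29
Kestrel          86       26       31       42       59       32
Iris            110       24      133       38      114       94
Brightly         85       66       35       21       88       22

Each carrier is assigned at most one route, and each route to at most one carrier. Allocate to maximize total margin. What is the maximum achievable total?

Maximum total: $617k

Treat this as an assignment problem: match each carrier to one route.
Optimal: Harbor→Route 4 ($122k), Flint→Route 2 ($104k), Apex→Route 6 ($106k), Kestrel→Route 3 ($86k), Iris→Route 5 ($133k), Brightly→Route 7 ($66k) — total 122+104+106+86+133+66 = $617k.
Max-entry greedy (repeatedly take the single best remaining cell) gives $563k, worse by 54.
Every other assignment is strictly worse.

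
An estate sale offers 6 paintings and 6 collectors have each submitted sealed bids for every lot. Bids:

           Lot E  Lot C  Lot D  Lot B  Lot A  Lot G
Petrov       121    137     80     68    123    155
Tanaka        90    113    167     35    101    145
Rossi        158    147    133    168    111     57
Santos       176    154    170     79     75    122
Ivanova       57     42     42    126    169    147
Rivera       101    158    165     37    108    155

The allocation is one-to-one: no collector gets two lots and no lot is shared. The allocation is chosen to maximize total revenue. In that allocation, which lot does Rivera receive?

Rivera receives Lot C.

This is a one-to-one assignment (maximum-weight bipartite matching).
Optimal: Petrov→Lot G ($155), Tanaka→Lot D ($167), Rossi→Lot B ($168), Santos→Lot E ($176), Ivanova→Lot A ($169), Rivera→Lot C ($158) — total 155+167+168+176+169+158 = $993.
Next-best assignment: Petrov→Lot C, Tanaka→Lot D, Rossi→Lot B, Santos→Lot E, Ivanova→Lot A, Rivera→Lot G = $972.
No other one-to-one assignment exceeds $993.
Rivera's own top lot is Lot D ($165), but forcing Rivera→Lot D and reassigning the rest optimally gives only $960 — worse by 33.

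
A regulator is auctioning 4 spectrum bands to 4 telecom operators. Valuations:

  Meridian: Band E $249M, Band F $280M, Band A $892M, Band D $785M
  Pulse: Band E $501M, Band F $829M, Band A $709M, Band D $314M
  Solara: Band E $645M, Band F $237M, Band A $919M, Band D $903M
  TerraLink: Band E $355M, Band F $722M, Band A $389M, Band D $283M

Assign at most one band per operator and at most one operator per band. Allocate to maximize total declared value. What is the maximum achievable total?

Max total: $3018M

Optimal: Meridian→Band A ($892M), Pulse→Band E ($501M), Solara→Band D ($903M), TerraLink→Band F ($722M) — total 892+501+903+722 = $3018M.
Row-greedy (each operator in turn takes its best remaining band) gives $2979M, worse by 39.
Checked against all permutations: $3018M is optimal.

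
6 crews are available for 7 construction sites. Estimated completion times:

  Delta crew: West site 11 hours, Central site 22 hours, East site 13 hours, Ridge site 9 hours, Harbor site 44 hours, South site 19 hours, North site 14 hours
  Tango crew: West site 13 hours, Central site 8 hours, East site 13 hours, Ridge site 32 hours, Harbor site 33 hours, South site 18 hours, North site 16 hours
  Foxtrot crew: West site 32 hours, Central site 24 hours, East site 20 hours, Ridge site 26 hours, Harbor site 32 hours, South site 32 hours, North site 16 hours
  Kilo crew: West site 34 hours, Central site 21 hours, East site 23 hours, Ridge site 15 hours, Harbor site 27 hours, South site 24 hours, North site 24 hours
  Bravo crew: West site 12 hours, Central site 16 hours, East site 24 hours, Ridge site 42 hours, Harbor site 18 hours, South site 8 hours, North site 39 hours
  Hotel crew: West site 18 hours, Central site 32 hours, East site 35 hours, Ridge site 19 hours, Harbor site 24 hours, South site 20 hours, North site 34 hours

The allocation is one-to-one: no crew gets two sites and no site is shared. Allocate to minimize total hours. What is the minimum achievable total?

Optimal: Delta crew→East site (13 hours), Tango crew→Central site (8 hours), Foxtrot crew→North site (16 hours), Kilo crew→Ridge site (15 hours), Bravo crew→South site (8 hours), Hotel crew→West site (18 hours) — total 13+8+16+15+8+18 = 78 hours.
Min-entry greedy (repeatedly take the single cheapest remaining cell) gives 82 hours, worse by 4.
Every other assignment is strictly worse.

Min total: 78 hours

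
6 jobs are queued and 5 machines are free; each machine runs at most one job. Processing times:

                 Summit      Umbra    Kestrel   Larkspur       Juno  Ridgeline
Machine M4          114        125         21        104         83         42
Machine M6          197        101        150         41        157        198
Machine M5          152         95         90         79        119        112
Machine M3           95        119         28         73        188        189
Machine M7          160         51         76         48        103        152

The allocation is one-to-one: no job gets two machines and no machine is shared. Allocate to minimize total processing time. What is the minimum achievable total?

Optimal: Ridgeline→Machine M4 (42 min), Larkspur→Machine M6 (41 min), Juno→Machine M5 (119 min), Kestrel→Machine M3 (28 min), Umbra→Machine M7 (51 min) — total 42+41+119+28+51 = 281 min.
Column-greedy (each machine in turn goes to its cheapest remaining job) gives 355 min, worse by 74.
Next-best assignment: Ridgeline→Machine M4, Larkspur→Machine M6, Umbra→Machine M5, Kestrel→Machine M3, Juno→Machine M7 = 309 min.
Checked against all permutations: 281 min is optimal.

Min total: 281 min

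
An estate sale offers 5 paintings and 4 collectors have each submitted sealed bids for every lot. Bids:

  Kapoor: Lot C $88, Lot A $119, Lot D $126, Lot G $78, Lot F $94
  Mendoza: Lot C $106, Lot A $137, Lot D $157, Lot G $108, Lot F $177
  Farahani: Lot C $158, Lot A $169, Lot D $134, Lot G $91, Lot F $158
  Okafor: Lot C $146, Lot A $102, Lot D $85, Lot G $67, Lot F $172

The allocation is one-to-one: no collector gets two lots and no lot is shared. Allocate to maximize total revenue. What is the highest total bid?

Optimal: Kapoor→Lot D ($126), Mendoza→Lot F ($177), Farahani→Lot A ($169), Okafor→Lot C ($146) — total 126+177+169+146 = $618.
Column-greedy (each lot in turn goes to its best remaining collector) gives $488, worse by 130.
Swapping Okafor↔Mendoza (Okafor→Lot F $172, Mendoza→Lot C $106) loses 45.

Max total: $618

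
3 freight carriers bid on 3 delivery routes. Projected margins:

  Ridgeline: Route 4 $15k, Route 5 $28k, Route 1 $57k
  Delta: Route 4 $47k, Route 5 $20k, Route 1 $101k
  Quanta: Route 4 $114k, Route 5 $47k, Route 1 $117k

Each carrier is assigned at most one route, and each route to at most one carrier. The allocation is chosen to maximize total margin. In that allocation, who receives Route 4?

Quanta receives Route 4.

Treat this as an assignment problem: match each carrier to one route.
Optimal: Ridgeline→Route 5 ($28k), Delta→Route 1 ($101k), Quanta→Route 4 ($114k) — total 28+101+114 = $243k.
Row-greedy (each carrier in turn takes its best remaining route) gives $151k, worse by 92.
Next-best assignment: Ridgeline→Route 5, Delta→Route 4, Quanta→Route 1 = $192k.
Quanta's own top route is Route 1 ($117k), but forcing Quanta→Route 1 and reassigning the rest optimally gives only $192k — worse by 51.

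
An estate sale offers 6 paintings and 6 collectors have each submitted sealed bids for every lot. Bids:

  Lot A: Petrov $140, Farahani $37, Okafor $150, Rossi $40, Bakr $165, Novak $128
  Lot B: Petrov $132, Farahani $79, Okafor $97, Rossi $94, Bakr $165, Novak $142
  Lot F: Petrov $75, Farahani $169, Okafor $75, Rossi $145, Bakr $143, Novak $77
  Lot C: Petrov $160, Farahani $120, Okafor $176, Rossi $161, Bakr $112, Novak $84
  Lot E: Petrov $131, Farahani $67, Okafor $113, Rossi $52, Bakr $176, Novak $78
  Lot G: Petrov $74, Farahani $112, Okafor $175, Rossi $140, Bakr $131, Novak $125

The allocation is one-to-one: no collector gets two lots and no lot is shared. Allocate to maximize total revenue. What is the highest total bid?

Max total: $963

Optimal: Petrov→Lot A ($140), Farahani→Lot F ($169), Okafor→Lot G ($175), Rossi→Lot C ($161), Bakr→Lot E ($176), Novak→Lot B ($142) — total 140+169+175+161+176+142 = $963.
Row-greedy (each collector in turn takes its best remaining lot) gives $902, worse by 61.
Next-best assignment: Petrov→Lot A, Farahani→Lot F, Okafor→Lot C, Rossi→Lot G, Bakr→Lot E, Novak→Lot B = $943.
No other one-to-one assignment exceeds $963.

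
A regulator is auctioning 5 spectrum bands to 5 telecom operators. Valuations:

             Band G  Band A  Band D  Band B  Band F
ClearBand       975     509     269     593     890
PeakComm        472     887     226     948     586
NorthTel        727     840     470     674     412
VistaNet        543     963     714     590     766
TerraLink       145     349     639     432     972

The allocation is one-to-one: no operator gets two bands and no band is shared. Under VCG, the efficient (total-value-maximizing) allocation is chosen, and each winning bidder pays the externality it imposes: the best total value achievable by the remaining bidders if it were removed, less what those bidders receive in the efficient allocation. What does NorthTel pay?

NorthTel pays $249M.

Efficient allocation: ClearBand→Band G ($975M), PeakComm→Band B ($948M), NorthTel→Band A ($840M), VistaNet→Band D ($714M), TerraLink→Band F ($972M); total welfare W = $4449M.
NorthTel receives Band A at value $840M, so the others get W − 840 = $3609M.
Without NorthTel: best allocation of the remaining 4 bidders over all 5 bands is ClearBand→Band G ($975M), PeakComm→Band B ($948M), VistaNet→Band A ($963M), TerraLink→Band F ($972M), total $3858M.
VCG payment = (others' best without NorthTel) − (others' welfare with NorthTel) = 3858 − 3609 = $249M.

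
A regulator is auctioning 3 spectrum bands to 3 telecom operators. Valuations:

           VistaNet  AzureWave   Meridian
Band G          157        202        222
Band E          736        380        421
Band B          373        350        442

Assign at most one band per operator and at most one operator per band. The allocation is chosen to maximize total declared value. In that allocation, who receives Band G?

AzureWave receives Band G.

Optimal: VistaNet→Band E ($736M), AzureWave→Band G ($202M), Meridian→Band B ($442M) — total 736+202+442 = $1380M.
Row-greedy (each operator in turn takes its best remaining band) gives $1308M, worse by 72.
Next-best assignment: VistaNet→Band E, AzureWave→Band B, Meridian→Band G = $1308M.
AzureWave's own top band is Band E ($380M), but forcing AzureWave→Band E and reassigning the rest optimally gives only $979M — worse by 401.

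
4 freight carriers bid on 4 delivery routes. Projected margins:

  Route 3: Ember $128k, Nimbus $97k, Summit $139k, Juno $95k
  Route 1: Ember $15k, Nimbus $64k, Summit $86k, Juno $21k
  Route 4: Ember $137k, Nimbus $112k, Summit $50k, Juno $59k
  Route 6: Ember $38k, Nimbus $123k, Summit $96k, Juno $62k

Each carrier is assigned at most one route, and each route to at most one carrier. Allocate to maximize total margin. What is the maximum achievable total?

Max total: $441k

Optimal: Ember→Route 4 ($137k), Nimbus→Route 6 ($123k), Summit→Route 1 ($86k), Juno→Route 3 ($95k) — total 137+123+86+95 = $441k.
Next-best assignment: Ember→Route 4, Nimbus→Route 6, Summit→Route 3, Juno→Route 1 = $420k.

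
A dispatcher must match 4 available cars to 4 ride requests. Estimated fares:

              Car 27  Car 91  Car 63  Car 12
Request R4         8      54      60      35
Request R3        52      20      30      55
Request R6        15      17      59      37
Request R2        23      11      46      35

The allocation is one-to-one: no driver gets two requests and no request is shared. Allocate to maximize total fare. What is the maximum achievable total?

Maximum total: $200

Optimal: Car 27→Request R3 ($52), Car 91→Request R4 ($54), Car 63→Request R6 ($59), Car 12→Request R2 ($35) — total 52+54+59+35 = $200.
Max-entry greedy (repeatedly take the single best remaining cell) gives $155, worse by 45.
Swapping Car 12↔Car 63 (Car 12→Request R6 $37, Car 63→Request R2 $46) loses 11.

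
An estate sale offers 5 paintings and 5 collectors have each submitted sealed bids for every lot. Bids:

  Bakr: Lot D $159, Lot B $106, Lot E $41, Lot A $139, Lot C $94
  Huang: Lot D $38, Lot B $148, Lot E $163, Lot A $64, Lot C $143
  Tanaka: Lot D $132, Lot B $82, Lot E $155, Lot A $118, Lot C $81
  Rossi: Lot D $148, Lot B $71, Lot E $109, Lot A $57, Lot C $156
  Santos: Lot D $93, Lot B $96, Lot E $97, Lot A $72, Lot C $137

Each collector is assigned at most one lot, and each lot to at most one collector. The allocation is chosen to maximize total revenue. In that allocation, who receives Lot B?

Optimal: Bakr→Lot A ($139), Huang→Lot B ($148), Tanaka→Lot E ($155), Rossi→Lot D ($148), Santos→Lot C ($137) — total 139+148+155+148+137 = $727.
Row-greedy (each collector in turn takes its best remaining lot) gives $692, worse by 35.
Swapping Rossi↔Huang (Rossi→Lot B $71, Huang→Lot D $38) loses 187.
Huang's own top lot is Lot E ($163), but forcing Huang→Lot E and reassigning the rest optimally gives only $692 — worse by 35.

Huang receives Lot B.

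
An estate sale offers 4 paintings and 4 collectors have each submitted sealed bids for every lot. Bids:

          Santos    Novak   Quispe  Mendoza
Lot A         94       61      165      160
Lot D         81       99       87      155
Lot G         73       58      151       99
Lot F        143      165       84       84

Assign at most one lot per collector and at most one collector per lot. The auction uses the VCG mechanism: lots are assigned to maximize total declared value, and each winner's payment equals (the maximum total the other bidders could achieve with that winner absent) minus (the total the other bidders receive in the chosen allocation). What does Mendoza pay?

Mendoza pays $1.

Efficient allocation: Santos→Lot A ($94), Novak→Lot F ($165), Quispe→Lot G ($151), Mendoza→Lot D ($155); total welfare W = $565.
Mendoza receives Lot D at value $155, so the others get W − 155 = $410.
Without Mendoza: best allocation of the remaining 3 bidders over all 4 lots is Santos→Lot D ($81), Novak→Lot F ($165), Quispe→Lot A ($165), total $411.
VCG payment = (others' best without Mendoza) − (others' welfare with Mendoza) = 411 − 410 = $1.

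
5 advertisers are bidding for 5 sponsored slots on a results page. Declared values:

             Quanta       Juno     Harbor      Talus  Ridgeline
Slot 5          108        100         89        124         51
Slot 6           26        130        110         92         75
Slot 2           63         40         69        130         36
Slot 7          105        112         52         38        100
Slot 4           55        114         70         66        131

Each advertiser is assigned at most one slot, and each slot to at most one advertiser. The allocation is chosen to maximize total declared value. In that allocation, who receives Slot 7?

Juno receives Slot 7.

This is the linear assignment problem.
Optimal: Quanta→Slot 5 ($108), Juno→Slot 7 ($112), Harbor→Slot 6 ($110), Talus→Slot 2 ($130), Ridgeline→Slot 4 ($131) — total 108+112+110+130+131 = $591.
Row-greedy (each advertiser in turn takes its best remaining slot) gives $538, worse by 53.
Juno's own top slot is Slot 6 ($130), but forcing Juno→Slot 6 and reassigning the rest optimally gives only $585 — worse by 6.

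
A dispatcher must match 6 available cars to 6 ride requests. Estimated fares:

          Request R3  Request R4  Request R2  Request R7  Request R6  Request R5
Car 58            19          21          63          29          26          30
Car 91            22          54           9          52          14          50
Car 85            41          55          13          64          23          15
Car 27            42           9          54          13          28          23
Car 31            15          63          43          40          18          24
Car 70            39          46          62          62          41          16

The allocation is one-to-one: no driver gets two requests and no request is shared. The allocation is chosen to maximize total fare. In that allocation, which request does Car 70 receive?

Optimal: Car 58→Request R2 ($63), Car 91→Request R5 ($50), Car 85→Request R7 ($64), Car 27→Request R3 ($42), Car 31→Request R4 ($63), Car 70→Request R6 ($41) — total 63+50+64+42+63+41 = $323.
Row-greedy (each driver in turn takes its best remaining request) gives $288, worse by 35.
Every other assignment is strictly worse.
Car 70's own top request is Request R2 ($62), but forcing Car 70→Request R2 and reassigning the rest optimally gives only $307 — worse by 16.

Car 70 receives Request R6.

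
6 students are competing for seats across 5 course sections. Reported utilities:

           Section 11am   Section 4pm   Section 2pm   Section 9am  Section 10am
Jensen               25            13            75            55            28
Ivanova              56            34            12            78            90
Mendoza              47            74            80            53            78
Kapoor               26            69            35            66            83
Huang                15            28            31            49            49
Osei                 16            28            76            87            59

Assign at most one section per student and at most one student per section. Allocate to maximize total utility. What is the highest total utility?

This is the linear assignment problem.
Optimal: Ivanova→Section 11am (56 points), Mendoza→Section 4pm (74 points), Jensen→Section 2pm (75 points), Osei→Section 9am (87 points), Kapoor→Section 10am (83 points) — total 56+74+75+87+83 = 375 points.
No other one-to-one assignment exceeds 375 points.

Max total: 375 points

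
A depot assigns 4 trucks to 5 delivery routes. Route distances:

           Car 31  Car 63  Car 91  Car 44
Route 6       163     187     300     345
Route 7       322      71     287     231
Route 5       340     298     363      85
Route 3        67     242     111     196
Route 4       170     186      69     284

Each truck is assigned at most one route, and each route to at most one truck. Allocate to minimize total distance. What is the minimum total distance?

Optimal: Car 31→Route 3 (67 km), Car 63→Route 7 (71 km), Car 91→Route 4 (69 km), Car 44→Route 5 (85 km) — total 67+71+69+85 = 292 km.
Column-greedy (each route in turn goes to its cheapest remaining truck) gives 430 km, worse by 138.
Next-best assignment: Car 31→Route 6, Car 63→Route 7, Car 91→Route 4, Car 44→Route 5 = 388 km.
Checked against all permutations: 292 km is optimal.

Min total: 292 km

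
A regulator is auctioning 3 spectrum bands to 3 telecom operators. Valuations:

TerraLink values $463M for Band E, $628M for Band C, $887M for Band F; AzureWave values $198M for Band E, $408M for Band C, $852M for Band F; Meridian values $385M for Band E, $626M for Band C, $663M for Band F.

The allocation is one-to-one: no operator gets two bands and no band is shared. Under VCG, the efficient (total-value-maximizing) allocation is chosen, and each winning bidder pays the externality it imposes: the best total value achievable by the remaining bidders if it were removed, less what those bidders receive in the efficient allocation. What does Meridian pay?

Meridian pays $165M.

Efficient allocation: TerraLink→Band E ($463M), AzureWave→Band F ($852M), Meridian→Band C ($626M); total welfare W = $1941M.
Meridian receives Band C at value $626M, so the others get W − 626 = $1315M.
Without Meridian: best allocation of the remaining 2 bidders over all 3 bands is TerraLink→Band C ($628M), AzureWave→Band F ($852M), total $1480M.
VCG payment = (others' best without Meridian) − (others' welfare with Meridian) = 1480 − 1315 = $165M.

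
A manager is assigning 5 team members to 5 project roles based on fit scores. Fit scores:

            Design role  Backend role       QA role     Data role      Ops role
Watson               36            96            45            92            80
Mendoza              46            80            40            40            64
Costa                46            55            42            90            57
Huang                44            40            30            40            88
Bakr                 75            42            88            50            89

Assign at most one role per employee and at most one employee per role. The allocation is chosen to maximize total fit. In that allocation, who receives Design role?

Mendoza receives Design role.

Optimal: Watson→Backend role (96 pts), Mendoza→Design role (46 pts), Costa→Data role (90 pts), Huang→Ops role (88 pts), Bakr→QA role (88 pts) — total 96+46+90+88+88 = 408 pts.
Row-greedy (each employee in turn takes its best remaining role) gives 382 pts, worse by 26.
Every other assignment is strictly worse.
Mendoza's own top role is Backend role (80 pts), but forcing Mendoza→Backend role and reassigning the rest optimally gives only 394 pts — worse by 14.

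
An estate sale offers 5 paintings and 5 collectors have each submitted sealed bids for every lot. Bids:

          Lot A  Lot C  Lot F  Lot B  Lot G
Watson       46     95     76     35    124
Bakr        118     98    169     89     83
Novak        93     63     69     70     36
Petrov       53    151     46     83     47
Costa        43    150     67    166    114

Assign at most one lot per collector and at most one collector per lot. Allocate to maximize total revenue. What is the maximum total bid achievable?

Optimal: Watson→Lot G ($124), Bakr→Lot F ($169), Novak→Lot A ($93), Petrov→Lot C ($151), Costa→Lot B ($166) — total 124+169+93+151+166 = $703.
Column-greedy (each lot in turn goes to its best remaining collector) gives $547, worse by 156.
Next-best assignment: Watson→Lot G, Bakr→Lot A, Novak→Lot F, Petrov→Lot C, Costa→Lot B = $628.
No other one-to-one assignment exceeds $703.

Maximum total: $703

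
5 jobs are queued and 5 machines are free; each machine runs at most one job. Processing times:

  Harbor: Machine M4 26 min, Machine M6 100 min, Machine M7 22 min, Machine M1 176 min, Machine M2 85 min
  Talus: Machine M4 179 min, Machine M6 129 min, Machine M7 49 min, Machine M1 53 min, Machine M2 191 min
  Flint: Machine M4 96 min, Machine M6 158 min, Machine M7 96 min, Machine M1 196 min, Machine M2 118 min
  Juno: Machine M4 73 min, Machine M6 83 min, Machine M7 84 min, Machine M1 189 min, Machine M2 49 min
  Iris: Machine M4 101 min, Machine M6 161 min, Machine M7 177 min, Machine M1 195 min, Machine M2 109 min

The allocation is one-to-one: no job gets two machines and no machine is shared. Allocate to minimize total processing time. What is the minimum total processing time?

Optimal: Harbor→Machine M7 (22 min), Talus→Machine M1 (53 min), Flint→Machine M4 (96 min), Juno→Machine M6 (83 min), Iris→Machine M2 (109 min) — total 22+53+96+83+109 = 363 min.
Min-entry greedy (repeatedly take the single cheapest remaining cell) gives 381 min, worse by 18.
No other one-to-one assignment undercuts 363 min.

Minimum total: 363 min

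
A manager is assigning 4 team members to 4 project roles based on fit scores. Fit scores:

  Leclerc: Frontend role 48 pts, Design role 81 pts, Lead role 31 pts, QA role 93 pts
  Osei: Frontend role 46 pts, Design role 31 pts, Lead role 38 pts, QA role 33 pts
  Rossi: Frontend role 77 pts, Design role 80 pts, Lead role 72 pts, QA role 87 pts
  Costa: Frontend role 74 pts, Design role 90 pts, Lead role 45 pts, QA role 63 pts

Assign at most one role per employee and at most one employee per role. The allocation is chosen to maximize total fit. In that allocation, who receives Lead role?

Rossi receives Lead role.

Treat this as an assignment problem: match each employee to one role.
Optimal: Leclerc→QA role (93 pts), Osei→Frontend role (46 pts), Rossi→Lead role (72 pts), Costa→Design role (90 pts) — total 93+46+72+90 = 301 pts.
Row-greedy (each employee in turn takes its best remaining role) gives 264 pts, worse by 37.
Rossi's own top role is QA role (87 pts), but forcing Rossi→QA role and reassigning the rest optimally gives only 280 pts — worse by 21.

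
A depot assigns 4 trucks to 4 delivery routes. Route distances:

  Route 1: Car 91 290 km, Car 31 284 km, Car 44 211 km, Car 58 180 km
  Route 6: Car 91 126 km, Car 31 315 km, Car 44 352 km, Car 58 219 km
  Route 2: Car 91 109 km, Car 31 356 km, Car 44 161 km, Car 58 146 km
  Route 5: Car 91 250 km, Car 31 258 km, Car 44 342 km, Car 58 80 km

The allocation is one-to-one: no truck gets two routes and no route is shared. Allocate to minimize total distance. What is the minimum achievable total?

Min total: 651 km

Treat this as an assignment problem: match each truck to one route.
Optimal: Car 91→Route 6 (126 km), Car 31→Route 1 (284 km), Car 44→Route 2 (161 km), Car 58→Route 5 (80 km) — total 126+284+161+80 = 651 km.
Next-best assignment: Car 91→Route 2, Car 31→Route 6, Car 44→Route 1, Car 58→Route 5 = 715 km.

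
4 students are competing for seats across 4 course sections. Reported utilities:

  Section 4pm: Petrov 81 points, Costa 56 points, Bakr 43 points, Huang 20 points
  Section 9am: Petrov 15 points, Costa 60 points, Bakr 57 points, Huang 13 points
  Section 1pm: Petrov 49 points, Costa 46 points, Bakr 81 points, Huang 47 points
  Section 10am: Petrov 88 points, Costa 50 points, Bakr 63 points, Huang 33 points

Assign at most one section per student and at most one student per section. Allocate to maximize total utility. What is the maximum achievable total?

Optimal: Petrov→Section 4pm (81 points), Costa→Section 9am (60 points), Bakr→Section 1pm (81 points), Huang→Section 10am (33 points) — total 81+60+81+33 = 255 points.
Row-greedy (each student in turn takes its best remaining section) gives 249 points, worse by 6.
Next-best assignment: Petrov→Section 4pm, Costa→Section 9am, Bakr→Section 10am, Huang→Section 1pm = 251 points.
Every other assignment is strictly worse.

Max total: 255 points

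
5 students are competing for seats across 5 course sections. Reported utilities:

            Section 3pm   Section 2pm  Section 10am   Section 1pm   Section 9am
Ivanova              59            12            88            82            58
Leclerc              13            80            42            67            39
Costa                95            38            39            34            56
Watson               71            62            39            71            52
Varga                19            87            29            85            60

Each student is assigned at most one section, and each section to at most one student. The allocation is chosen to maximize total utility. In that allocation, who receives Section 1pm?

Varga receives Section 1pm.

Optimal: Ivanova→Section 10am (88 points), Leclerc→Section 2pm (80 points), Costa→Section 3pm (95 points), Watson→Section 9am (52 points), Varga→Section 1pm (85 points) — total 88+80+95+52+85 = 400 points.
Column-greedy (each section in turn goes to its best remaining student) gives 380 points, worse by 20.
Varga's own top section is Section 2pm (87 points), but forcing Varga→Section 2pm and reassigning the rest optimally gives only 389 points — worse by 11.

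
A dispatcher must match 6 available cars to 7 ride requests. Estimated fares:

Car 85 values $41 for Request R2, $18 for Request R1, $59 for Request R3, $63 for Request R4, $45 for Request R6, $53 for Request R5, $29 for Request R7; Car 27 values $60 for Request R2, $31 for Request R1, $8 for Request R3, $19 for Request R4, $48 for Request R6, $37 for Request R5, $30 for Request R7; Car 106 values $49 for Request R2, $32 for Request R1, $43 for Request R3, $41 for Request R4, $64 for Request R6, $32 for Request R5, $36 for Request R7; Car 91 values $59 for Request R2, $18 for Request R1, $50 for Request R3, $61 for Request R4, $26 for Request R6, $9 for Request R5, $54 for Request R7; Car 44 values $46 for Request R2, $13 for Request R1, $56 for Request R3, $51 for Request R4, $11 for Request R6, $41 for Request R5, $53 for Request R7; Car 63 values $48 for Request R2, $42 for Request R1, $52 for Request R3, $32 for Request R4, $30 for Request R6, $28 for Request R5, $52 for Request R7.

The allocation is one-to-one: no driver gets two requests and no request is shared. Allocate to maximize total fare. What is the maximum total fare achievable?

Treat this as an assignment problem: match each driver to one request.
Optimal: Car 85→Request R5 ($53), Car 27→Request R2 ($60), Car 106→Request R6 ($64), Car 91→Request R4 ($61), Car 44→Request R3 ($56), Car 63→Request R7 ($52) — total 53+60+64+61+56+52 = $346.
Column-greedy (each request in turn goes to its best remaining driver) gives $327, worse by 19.
Next-best assignment: Car 85→Request R5, Car 27→Request R2, Car 106→Request R6, Car 91→Request R4, Car 44→Request R7, Car 63→Request R3 = $343.
Swapping Car 106↔Car 44 (Car 106→Request R3 $43, Car 44→Request R6 $11) loses 66.

Maximum total: $346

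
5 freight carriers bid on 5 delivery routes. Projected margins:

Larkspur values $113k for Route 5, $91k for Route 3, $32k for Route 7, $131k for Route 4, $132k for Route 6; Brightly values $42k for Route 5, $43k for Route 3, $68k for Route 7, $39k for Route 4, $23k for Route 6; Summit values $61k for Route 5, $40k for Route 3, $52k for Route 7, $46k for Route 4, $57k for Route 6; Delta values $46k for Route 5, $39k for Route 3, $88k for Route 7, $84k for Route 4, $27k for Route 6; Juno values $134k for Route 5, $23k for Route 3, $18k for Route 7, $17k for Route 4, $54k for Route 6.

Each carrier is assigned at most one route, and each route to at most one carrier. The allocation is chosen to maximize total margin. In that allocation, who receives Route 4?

Delta receives Route 4.

Optimal: Larkspur→Route 6 ($132k), Brightly→Route 7 ($68k), Summit→Route 3 ($40k), Delta→Route 4 ($84k), Juno→Route 5 ($134k) — total 132+68+40+84+134 = $458k.
Max-entry greedy (repeatedly take the single best remaining cell) gives $443k, worse by 15.
Next-best assignment: Larkspur→Route 4, Brightly→Route 3, Summit→Route 6, Delta→Route 7, Juno→Route 5 = $453k.
Checked against all permutations: $458k is optimal.
Delta's own top route is Route 7 ($88k), but forcing Delta→Route 7 and reassigning the rest optimally gives only $453k — worse by 5.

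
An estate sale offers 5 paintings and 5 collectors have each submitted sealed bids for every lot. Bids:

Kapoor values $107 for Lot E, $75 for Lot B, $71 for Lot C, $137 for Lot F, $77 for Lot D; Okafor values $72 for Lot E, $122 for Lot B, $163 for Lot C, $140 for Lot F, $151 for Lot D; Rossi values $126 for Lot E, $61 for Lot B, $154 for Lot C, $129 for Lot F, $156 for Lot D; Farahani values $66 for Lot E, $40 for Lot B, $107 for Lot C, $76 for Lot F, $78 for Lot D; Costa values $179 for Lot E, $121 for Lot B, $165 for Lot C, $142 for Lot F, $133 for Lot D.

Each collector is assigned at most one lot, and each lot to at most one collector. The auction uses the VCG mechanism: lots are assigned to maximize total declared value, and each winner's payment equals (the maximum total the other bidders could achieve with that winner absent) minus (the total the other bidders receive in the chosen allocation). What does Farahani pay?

Farahani pays $41.

Efficient allocation: Kapoor→Lot F ($137), Okafor→Lot B ($122), Rossi→Lot D ($156), Farahani→Lot C ($107), Costa→Lot E ($179); total welfare W = $701.
Farahani receives Lot C at value $107, so the others get W − 107 = $594.
Without Farahani: best allocation of the remaining 4 bidders over all 5 lots is Kapoor→Lot F ($137), Okafor→Lot C ($163), Rossi→Lot D ($156), Costa→Lot E ($179), total $635.
VCG payment = (others' best without Farahani) − (others' welfare with Farahani) = 635 − 594 = $41.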